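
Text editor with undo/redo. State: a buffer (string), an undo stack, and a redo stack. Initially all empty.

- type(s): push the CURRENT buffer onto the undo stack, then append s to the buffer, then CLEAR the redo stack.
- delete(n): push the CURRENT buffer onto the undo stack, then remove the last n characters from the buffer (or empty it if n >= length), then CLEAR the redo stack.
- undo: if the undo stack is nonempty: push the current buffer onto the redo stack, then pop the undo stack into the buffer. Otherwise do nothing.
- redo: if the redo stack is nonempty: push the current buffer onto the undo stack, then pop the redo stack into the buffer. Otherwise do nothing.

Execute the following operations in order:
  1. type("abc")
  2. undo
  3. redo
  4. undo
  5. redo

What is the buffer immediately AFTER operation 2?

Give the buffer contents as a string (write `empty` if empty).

Answer: empty

Derivation:
After op 1 (type): buf='abc' undo_depth=1 redo_depth=0
After op 2 (undo): buf='(empty)' undo_depth=0 redo_depth=1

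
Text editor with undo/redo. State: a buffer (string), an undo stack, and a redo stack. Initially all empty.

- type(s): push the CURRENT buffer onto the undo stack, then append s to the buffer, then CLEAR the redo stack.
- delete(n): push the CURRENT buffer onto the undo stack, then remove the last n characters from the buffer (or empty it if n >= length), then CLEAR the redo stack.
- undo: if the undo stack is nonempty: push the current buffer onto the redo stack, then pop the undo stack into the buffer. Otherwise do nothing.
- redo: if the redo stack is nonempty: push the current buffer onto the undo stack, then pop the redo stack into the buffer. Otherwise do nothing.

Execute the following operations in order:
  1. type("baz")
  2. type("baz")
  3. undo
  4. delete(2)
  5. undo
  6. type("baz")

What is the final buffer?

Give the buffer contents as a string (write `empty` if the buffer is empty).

After op 1 (type): buf='baz' undo_depth=1 redo_depth=0
After op 2 (type): buf='bazbaz' undo_depth=2 redo_depth=0
After op 3 (undo): buf='baz' undo_depth=1 redo_depth=1
After op 4 (delete): buf='b' undo_depth=2 redo_depth=0
After op 5 (undo): buf='baz' undo_depth=1 redo_depth=1
After op 6 (type): buf='bazbaz' undo_depth=2 redo_depth=0

Answer: bazbaz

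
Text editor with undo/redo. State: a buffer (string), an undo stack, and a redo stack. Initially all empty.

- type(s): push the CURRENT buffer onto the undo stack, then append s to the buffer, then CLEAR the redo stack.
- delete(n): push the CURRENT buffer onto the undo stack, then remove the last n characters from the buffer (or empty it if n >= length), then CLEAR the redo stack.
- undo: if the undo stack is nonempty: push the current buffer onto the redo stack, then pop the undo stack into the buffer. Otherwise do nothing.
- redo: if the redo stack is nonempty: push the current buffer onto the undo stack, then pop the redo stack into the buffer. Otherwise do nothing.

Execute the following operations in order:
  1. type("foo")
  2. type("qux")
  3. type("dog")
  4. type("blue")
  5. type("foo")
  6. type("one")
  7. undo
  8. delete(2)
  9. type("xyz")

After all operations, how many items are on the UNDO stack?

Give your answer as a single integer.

Answer: 7

Derivation:
After op 1 (type): buf='foo' undo_depth=1 redo_depth=0
After op 2 (type): buf='fooqux' undo_depth=2 redo_depth=0
After op 3 (type): buf='fooquxdog' undo_depth=3 redo_depth=0
After op 4 (type): buf='fooquxdogblue' undo_depth=4 redo_depth=0
After op 5 (type): buf='fooquxdogbluefoo' undo_depth=5 redo_depth=0
After op 6 (type): buf='fooquxdogbluefooone' undo_depth=6 redo_depth=0
After op 7 (undo): buf='fooquxdogbluefoo' undo_depth=5 redo_depth=1
After op 8 (delete): buf='fooquxdogbluef' undo_depth=6 redo_depth=0
After op 9 (type): buf='fooquxdogbluefxyz' undo_depth=7 redo_depth=0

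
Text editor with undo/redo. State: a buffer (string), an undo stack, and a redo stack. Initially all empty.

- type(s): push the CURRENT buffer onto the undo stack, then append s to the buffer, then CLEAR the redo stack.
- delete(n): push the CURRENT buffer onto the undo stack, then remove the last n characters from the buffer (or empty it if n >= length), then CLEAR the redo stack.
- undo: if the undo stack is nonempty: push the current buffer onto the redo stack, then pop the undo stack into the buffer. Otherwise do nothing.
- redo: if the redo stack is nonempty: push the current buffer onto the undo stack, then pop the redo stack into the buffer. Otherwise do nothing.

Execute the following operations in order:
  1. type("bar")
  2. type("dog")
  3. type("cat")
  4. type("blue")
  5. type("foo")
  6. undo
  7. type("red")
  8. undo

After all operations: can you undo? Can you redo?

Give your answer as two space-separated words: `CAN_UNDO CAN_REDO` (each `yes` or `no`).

Answer: yes yes

Derivation:
After op 1 (type): buf='bar' undo_depth=1 redo_depth=0
After op 2 (type): buf='bardog' undo_depth=2 redo_depth=0
After op 3 (type): buf='bardogcat' undo_depth=3 redo_depth=0
After op 4 (type): buf='bardogcatblue' undo_depth=4 redo_depth=0
After op 5 (type): buf='bardogcatbluefoo' undo_depth=5 redo_depth=0
After op 6 (undo): buf='bardogcatblue' undo_depth=4 redo_depth=1
After op 7 (type): buf='bardogcatbluered' undo_depth=5 redo_depth=0
After op 8 (undo): buf='bardogcatblue' undo_depth=4 redo_depth=1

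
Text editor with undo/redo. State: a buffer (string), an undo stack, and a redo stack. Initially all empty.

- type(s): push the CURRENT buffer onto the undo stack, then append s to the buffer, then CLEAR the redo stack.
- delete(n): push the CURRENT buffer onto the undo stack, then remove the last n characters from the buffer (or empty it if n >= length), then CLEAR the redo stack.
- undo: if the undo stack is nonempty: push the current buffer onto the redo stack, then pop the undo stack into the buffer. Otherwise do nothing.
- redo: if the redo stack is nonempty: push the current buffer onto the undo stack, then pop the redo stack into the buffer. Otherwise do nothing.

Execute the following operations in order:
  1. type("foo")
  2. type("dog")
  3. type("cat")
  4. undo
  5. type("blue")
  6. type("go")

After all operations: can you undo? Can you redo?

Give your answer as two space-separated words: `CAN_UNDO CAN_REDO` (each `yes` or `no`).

After op 1 (type): buf='foo' undo_depth=1 redo_depth=0
After op 2 (type): buf='foodog' undo_depth=2 redo_depth=0
After op 3 (type): buf='foodogcat' undo_depth=3 redo_depth=0
After op 4 (undo): buf='foodog' undo_depth=2 redo_depth=1
After op 5 (type): buf='foodogblue' undo_depth=3 redo_depth=0
After op 6 (type): buf='foodogbluego' undo_depth=4 redo_depth=0

Answer: yes no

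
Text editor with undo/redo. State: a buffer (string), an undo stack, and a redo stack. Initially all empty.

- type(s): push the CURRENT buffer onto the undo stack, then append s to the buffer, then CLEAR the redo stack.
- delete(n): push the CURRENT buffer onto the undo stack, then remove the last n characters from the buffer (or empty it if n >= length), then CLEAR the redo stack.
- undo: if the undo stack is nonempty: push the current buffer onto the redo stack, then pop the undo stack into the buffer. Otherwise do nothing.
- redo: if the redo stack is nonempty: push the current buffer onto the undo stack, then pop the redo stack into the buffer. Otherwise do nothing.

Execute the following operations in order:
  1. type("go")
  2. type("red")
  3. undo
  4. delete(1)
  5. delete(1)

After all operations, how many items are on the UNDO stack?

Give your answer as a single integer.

Answer: 3

Derivation:
After op 1 (type): buf='go' undo_depth=1 redo_depth=0
After op 2 (type): buf='gored' undo_depth=2 redo_depth=0
After op 3 (undo): buf='go' undo_depth=1 redo_depth=1
After op 4 (delete): buf='g' undo_depth=2 redo_depth=0
After op 5 (delete): buf='(empty)' undo_depth=3 redo_depth=0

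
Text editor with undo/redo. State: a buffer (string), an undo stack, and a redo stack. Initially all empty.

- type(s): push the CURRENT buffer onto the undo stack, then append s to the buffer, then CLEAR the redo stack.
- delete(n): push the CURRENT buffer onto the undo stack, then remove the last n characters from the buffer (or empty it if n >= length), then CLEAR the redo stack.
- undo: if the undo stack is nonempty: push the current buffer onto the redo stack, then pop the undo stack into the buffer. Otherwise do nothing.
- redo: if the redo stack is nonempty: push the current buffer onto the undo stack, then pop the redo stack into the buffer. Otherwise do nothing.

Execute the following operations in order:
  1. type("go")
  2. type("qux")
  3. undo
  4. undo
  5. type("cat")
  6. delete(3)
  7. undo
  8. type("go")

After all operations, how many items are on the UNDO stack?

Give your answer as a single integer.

After op 1 (type): buf='go' undo_depth=1 redo_depth=0
After op 2 (type): buf='goqux' undo_depth=2 redo_depth=0
After op 3 (undo): buf='go' undo_depth=1 redo_depth=1
After op 4 (undo): buf='(empty)' undo_depth=0 redo_depth=2
After op 5 (type): buf='cat' undo_depth=1 redo_depth=0
After op 6 (delete): buf='(empty)' undo_depth=2 redo_depth=0
After op 7 (undo): buf='cat' undo_depth=1 redo_depth=1
After op 8 (type): buf='catgo' undo_depth=2 redo_depth=0

Answer: 2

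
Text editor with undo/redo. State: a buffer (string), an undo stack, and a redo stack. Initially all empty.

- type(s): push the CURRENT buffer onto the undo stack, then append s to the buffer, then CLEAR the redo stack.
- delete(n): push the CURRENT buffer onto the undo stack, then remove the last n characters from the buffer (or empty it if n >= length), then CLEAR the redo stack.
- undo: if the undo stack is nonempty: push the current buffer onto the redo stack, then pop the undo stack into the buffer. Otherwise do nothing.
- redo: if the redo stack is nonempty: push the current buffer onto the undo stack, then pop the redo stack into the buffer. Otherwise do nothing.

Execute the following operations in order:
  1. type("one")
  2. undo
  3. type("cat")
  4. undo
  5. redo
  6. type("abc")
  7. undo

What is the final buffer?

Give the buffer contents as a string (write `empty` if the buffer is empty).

Answer: cat

Derivation:
After op 1 (type): buf='one' undo_depth=1 redo_depth=0
After op 2 (undo): buf='(empty)' undo_depth=0 redo_depth=1
After op 3 (type): buf='cat' undo_depth=1 redo_depth=0
After op 4 (undo): buf='(empty)' undo_depth=0 redo_depth=1
After op 5 (redo): buf='cat' undo_depth=1 redo_depth=0
After op 6 (type): buf='catabc' undo_depth=2 redo_depth=0
After op 7 (undo): buf='cat' undo_depth=1 redo_depth=1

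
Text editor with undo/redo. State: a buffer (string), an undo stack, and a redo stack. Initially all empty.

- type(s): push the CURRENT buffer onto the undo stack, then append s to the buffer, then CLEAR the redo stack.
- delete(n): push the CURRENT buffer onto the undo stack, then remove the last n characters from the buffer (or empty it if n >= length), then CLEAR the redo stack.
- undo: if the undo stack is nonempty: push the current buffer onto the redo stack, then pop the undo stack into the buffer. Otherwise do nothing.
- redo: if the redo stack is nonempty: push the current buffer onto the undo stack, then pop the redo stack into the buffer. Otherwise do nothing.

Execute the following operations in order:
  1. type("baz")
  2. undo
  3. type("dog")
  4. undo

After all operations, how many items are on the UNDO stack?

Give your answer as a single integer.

Answer: 0

Derivation:
After op 1 (type): buf='baz' undo_depth=1 redo_depth=0
After op 2 (undo): buf='(empty)' undo_depth=0 redo_depth=1
After op 3 (type): buf='dog' undo_depth=1 redo_depth=0
After op 4 (undo): buf='(empty)' undo_depth=0 redo_depth=1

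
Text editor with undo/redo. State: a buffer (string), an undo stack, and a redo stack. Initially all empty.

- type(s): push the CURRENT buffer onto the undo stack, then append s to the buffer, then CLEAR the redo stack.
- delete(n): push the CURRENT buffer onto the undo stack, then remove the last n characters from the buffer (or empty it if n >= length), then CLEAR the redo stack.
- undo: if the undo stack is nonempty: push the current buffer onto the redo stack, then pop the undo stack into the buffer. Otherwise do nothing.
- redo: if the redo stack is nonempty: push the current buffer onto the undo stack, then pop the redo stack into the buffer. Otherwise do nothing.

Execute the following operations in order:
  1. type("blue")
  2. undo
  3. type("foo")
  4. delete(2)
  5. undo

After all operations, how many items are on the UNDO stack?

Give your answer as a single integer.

After op 1 (type): buf='blue' undo_depth=1 redo_depth=0
After op 2 (undo): buf='(empty)' undo_depth=0 redo_depth=1
After op 3 (type): buf='foo' undo_depth=1 redo_depth=0
After op 4 (delete): buf='f' undo_depth=2 redo_depth=0
After op 5 (undo): buf='foo' undo_depth=1 redo_depth=1

Answer: 1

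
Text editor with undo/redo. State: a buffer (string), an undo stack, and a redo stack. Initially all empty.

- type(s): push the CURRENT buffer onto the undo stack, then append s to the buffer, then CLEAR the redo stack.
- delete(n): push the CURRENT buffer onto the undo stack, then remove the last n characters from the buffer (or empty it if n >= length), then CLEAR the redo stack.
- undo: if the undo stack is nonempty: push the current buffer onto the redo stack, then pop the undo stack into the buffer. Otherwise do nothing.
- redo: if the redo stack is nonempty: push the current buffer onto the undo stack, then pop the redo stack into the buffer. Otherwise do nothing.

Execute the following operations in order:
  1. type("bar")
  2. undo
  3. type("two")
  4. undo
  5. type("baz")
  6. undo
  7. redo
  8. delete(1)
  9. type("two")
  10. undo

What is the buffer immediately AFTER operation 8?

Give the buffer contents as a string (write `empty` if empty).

Answer: ba

Derivation:
After op 1 (type): buf='bar' undo_depth=1 redo_depth=0
After op 2 (undo): buf='(empty)' undo_depth=0 redo_depth=1
After op 3 (type): buf='two' undo_depth=1 redo_depth=0
After op 4 (undo): buf='(empty)' undo_depth=0 redo_depth=1
After op 5 (type): buf='baz' undo_depth=1 redo_depth=0
After op 6 (undo): buf='(empty)' undo_depth=0 redo_depth=1
After op 7 (redo): buf='baz' undo_depth=1 redo_depth=0
After op 8 (delete): buf='ba' undo_depth=2 redo_depth=0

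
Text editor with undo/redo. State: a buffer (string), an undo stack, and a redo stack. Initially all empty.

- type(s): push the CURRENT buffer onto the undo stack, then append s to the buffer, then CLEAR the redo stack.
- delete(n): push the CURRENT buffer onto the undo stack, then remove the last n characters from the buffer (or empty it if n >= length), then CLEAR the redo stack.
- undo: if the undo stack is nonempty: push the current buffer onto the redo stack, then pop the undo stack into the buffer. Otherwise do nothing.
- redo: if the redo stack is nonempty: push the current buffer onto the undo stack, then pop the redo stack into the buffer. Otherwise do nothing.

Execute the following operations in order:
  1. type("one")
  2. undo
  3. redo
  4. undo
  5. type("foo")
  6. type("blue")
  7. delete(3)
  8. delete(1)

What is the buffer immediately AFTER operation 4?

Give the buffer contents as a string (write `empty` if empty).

After op 1 (type): buf='one' undo_depth=1 redo_depth=0
After op 2 (undo): buf='(empty)' undo_depth=0 redo_depth=1
After op 3 (redo): buf='one' undo_depth=1 redo_depth=0
After op 4 (undo): buf='(empty)' undo_depth=0 redo_depth=1

Answer: empty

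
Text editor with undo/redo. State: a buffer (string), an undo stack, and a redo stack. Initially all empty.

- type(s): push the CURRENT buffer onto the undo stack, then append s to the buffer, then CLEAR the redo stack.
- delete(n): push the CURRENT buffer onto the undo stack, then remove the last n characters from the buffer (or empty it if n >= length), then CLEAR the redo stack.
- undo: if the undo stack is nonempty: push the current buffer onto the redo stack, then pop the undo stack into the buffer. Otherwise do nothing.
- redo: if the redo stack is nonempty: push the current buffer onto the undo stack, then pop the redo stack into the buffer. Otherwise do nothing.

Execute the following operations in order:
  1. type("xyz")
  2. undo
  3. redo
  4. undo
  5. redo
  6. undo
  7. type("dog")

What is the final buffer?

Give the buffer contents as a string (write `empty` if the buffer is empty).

After op 1 (type): buf='xyz' undo_depth=1 redo_depth=0
After op 2 (undo): buf='(empty)' undo_depth=0 redo_depth=1
After op 3 (redo): buf='xyz' undo_depth=1 redo_depth=0
After op 4 (undo): buf='(empty)' undo_depth=0 redo_depth=1
After op 5 (redo): buf='xyz' undo_depth=1 redo_depth=0
After op 6 (undo): buf='(empty)' undo_depth=0 redo_depth=1
After op 7 (type): buf='dog' undo_depth=1 redo_depth=0

Answer: dog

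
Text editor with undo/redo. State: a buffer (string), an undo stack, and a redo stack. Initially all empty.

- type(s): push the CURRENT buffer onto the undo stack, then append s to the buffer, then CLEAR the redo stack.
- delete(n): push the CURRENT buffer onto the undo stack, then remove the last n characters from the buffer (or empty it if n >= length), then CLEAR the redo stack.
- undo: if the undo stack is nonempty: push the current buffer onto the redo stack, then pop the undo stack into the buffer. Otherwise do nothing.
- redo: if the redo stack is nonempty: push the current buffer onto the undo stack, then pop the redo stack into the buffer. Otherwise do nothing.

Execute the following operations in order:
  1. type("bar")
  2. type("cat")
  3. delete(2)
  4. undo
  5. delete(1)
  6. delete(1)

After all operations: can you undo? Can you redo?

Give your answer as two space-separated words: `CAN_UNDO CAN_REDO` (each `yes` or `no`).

After op 1 (type): buf='bar' undo_depth=1 redo_depth=0
After op 2 (type): buf='barcat' undo_depth=2 redo_depth=0
After op 3 (delete): buf='barc' undo_depth=3 redo_depth=0
After op 4 (undo): buf='barcat' undo_depth=2 redo_depth=1
After op 5 (delete): buf='barca' undo_depth=3 redo_depth=0
After op 6 (delete): buf='barc' undo_depth=4 redo_depth=0

Answer: yes no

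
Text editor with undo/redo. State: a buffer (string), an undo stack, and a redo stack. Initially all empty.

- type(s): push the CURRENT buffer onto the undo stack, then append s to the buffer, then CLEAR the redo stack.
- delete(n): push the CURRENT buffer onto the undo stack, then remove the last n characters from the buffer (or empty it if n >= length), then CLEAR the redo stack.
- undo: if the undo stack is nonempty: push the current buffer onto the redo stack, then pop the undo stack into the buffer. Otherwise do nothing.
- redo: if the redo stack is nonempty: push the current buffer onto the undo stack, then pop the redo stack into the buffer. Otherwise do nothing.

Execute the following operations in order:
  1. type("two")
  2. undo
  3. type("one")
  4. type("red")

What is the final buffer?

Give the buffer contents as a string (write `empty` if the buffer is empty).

After op 1 (type): buf='two' undo_depth=1 redo_depth=0
After op 2 (undo): buf='(empty)' undo_depth=0 redo_depth=1
After op 3 (type): buf='one' undo_depth=1 redo_depth=0
After op 4 (type): buf='onered' undo_depth=2 redo_depth=0

Answer: onered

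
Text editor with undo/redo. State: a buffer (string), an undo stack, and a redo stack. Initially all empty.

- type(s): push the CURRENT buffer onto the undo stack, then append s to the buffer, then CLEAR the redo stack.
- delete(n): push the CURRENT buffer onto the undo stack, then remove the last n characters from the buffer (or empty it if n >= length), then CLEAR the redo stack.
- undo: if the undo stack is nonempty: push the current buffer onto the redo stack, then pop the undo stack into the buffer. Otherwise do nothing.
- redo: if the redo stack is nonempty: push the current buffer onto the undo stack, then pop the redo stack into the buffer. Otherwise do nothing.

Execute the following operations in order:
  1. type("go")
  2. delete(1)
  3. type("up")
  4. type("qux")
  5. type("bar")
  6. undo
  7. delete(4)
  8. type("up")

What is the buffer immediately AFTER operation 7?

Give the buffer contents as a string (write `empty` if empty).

After op 1 (type): buf='go' undo_depth=1 redo_depth=0
After op 2 (delete): buf='g' undo_depth=2 redo_depth=0
After op 3 (type): buf='gup' undo_depth=3 redo_depth=0
After op 4 (type): buf='gupqux' undo_depth=4 redo_depth=0
After op 5 (type): buf='gupquxbar' undo_depth=5 redo_depth=0
After op 6 (undo): buf='gupqux' undo_depth=4 redo_depth=1
After op 7 (delete): buf='gu' undo_depth=5 redo_depth=0

Answer: gu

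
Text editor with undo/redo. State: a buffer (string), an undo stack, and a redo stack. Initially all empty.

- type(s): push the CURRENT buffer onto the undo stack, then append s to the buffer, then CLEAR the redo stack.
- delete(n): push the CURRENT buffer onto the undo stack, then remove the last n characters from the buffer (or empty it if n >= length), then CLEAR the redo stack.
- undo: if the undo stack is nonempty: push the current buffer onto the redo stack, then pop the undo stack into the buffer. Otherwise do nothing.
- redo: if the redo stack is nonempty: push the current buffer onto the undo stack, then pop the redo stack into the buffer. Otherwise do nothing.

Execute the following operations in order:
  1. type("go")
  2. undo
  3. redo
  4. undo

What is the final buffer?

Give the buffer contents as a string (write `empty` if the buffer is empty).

Answer: empty

Derivation:
After op 1 (type): buf='go' undo_depth=1 redo_depth=0
After op 2 (undo): buf='(empty)' undo_depth=0 redo_depth=1
After op 3 (redo): buf='go' undo_depth=1 redo_depth=0
After op 4 (undo): buf='(empty)' undo_depth=0 redo_depth=1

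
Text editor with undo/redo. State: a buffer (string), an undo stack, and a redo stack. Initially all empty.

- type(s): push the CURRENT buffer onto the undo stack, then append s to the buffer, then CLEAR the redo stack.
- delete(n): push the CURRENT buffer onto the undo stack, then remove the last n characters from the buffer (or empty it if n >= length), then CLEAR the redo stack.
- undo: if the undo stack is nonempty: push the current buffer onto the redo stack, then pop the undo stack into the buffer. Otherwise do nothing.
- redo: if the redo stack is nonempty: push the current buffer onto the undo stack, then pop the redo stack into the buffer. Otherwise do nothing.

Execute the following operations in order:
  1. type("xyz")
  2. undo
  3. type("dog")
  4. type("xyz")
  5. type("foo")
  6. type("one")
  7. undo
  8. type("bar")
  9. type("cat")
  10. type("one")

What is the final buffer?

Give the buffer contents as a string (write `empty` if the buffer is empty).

After op 1 (type): buf='xyz' undo_depth=1 redo_depth=0
After op 2 (undo): buf='(empty)' undo_depth=0 redo_depth=1
After op 3 (type): buf='dog' undo_depth=1 redo_depth=0
After op 4 (type): buf='dogxyz' undo_depth=2 redo_depth=0
After op 5 (type): buf='dogxyzfoo' undo_depth=3 redo_depth=0
After op 6 (type): buf='dogxyzfooone' undo_depth=4 redo_depth=0
After op 7 (undo): buf='dogxyzfoo' undo_depth=3 redo_depth=1
After op 8 (type): buf='dogxyzfoobar' undo_depth=4 redo_depth=0
After op 9 (type): buf='dogxyzfoobarcat' undo_depth=5 redo_depth=0
After op 10 (type): buf='dogxyzfoobarcatone' undo_depth=6 redo_depth=0

Answer: dogxyzfoobarcatone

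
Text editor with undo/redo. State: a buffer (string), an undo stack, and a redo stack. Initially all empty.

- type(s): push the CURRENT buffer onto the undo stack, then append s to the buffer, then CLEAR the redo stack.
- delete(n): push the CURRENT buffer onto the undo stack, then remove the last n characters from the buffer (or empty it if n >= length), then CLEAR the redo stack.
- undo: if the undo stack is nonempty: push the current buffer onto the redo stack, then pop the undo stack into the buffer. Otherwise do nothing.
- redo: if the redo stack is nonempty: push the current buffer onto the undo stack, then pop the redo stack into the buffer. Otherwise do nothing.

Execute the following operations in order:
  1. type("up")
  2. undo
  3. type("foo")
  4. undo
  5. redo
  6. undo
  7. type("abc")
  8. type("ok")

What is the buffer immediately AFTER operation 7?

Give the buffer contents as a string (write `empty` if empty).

After op 1 (type): buf='up' undo_depth=1 redo_depth=0
After op 2 (undo): buf='(empty)' undo_depth=0 redo_depth=1
After op 3 (type): buf='foo' undo_depth=1 redo_depth=0
After op 4 (undo): buf='(empty)' undo_depth=0 redo_depth=1
After op 5 (redo): buf='foo' undo_depth=1 redo_depth=0
After op 6 (undo): buf='(empty)' undo_depth=0 redo_depth=1
After op 7 (type): buf='abc' undo_depth=1 redo_depth=0

Answer: abc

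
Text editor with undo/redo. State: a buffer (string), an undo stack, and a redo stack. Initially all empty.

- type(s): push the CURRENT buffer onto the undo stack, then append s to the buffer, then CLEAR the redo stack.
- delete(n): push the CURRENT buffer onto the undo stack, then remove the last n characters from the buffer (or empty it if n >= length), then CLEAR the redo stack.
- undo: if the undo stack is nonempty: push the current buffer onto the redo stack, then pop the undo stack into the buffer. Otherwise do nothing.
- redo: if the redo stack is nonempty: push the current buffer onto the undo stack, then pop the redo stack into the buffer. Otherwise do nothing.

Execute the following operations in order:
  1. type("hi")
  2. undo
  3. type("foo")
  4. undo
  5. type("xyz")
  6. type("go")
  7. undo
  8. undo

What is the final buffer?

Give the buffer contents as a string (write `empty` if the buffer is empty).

Answer: empty

Derivation:
After op 1 (type): buf='hi' undo_depth=1 redo_depth=0
After op 2 (undo): buf='(empty)' undo_depth=0 redo_depth=1
After op 3 (type): buf='foo' undo_depth=1 redo_depth=0
After op 4 (undo): buf='(empty)' undo_depth=0 redo_depth=1
After op 5 (type): buf='xyz' undo_depth=1 redo_depth=0
After op 6 (type): buf='xyzgo' undo_depth=2 redo_depth=0
After op 7 (undo): buf='xyz' undo_depth=1 redo_depth=1
After op 8 (undo): buf='(empty)' undo_depth=0 redo_depth=2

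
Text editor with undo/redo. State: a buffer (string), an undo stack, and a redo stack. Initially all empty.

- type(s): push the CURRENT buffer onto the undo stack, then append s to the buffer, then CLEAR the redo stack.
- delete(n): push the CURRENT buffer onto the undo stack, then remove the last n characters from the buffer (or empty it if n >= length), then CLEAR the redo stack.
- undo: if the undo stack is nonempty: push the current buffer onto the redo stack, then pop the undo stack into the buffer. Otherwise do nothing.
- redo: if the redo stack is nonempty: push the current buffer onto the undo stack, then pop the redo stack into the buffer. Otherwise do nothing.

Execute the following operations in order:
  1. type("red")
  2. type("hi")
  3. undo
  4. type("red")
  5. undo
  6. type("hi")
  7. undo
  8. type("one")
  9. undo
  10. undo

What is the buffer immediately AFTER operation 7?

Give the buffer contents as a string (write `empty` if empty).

After op 1 (type): buf='red' undo_depth=1 redo_depth=0
After op 2 (type): buf='redhi' undo_depth=2 redo_depth=0
After op 3 (undo): buf='red' undo_depth=1 redo_depth=1
After op 4 (type): buf='redred' undo_depth=2 redo_depth=0
After op 5 (undo): buf='red' undo_depth=1 redo_depth=1
After op 6 (type): buf='redhi' undo_depth=2 redo_depth=0
After op 7 (undo): buf='red' undo_depth=1 redo_depth=1

Answer: red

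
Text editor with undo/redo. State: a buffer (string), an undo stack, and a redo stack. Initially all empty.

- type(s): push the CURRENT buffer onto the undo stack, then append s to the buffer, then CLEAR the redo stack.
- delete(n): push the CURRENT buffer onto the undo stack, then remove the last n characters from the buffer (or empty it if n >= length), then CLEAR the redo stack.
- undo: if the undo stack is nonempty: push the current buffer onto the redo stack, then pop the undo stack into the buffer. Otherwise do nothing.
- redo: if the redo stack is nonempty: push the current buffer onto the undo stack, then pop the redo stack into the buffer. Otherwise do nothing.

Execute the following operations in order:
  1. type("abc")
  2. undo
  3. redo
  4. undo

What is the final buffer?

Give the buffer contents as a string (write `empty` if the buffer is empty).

After op 1 (type): buf='abc' undo_depth=1 redo_depth=0
After op 2 (undo): buf='(empty)' undo_depth=0 redo_depth=1
After op 3 (redo): buf='abc' undo_depth=1 redo_depth=0
After op 4 (undo): buf='(empty)' undo_depth=0 redo_depth=1

Answer: empty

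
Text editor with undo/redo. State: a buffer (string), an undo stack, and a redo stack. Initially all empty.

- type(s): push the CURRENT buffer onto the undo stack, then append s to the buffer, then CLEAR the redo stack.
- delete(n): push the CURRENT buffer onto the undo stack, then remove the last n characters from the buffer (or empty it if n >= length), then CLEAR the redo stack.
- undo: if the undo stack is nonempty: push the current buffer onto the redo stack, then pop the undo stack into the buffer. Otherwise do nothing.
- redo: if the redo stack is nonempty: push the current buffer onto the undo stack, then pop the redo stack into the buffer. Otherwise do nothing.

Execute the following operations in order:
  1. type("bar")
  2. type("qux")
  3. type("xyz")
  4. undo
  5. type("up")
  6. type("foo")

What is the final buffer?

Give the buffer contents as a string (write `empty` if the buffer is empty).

After op 1 (type): buf='bar' undo_depth=1 redo_depth=0
After op 2 (type): buf='barqux' undo_depth=2 redo_depth=0
After op 3 (type): buf='barquxxyz' undo_depth=3 redo_depth=0
After op 4 (undo): buf='barqux' undo_depth=2 redo_depth=1
After op 5 (type): buf='barquxup' undo_depth=3 redo_depth=0
After op 6 (type): buf='barquxupfoo' undo_depth=4 redo_depth=0

Answer: barquxupfoo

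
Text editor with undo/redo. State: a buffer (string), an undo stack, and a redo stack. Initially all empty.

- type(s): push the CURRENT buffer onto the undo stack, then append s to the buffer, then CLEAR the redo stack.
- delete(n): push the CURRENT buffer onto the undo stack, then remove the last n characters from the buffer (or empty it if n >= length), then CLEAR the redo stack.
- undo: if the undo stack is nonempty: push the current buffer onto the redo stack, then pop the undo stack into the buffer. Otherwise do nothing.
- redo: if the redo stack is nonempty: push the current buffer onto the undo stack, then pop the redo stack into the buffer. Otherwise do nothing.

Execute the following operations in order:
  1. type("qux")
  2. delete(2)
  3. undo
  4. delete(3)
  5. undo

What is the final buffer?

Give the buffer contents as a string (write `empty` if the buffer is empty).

After op 1 (type): buf='qux' undo_depth=1 redo_depth=0
After op 2 (delete): buf='q' undo_depth=2 redo_depth=0
After op 3 (undo): buf='qux' undo_depth=1 redo_depth=1
After op 4 (delete): buf='(empty)' undo_depth=2 redo_depth=0
After op 5 (undo): buf='qux' undo_depth=1 redo_depth=1

Answer: qux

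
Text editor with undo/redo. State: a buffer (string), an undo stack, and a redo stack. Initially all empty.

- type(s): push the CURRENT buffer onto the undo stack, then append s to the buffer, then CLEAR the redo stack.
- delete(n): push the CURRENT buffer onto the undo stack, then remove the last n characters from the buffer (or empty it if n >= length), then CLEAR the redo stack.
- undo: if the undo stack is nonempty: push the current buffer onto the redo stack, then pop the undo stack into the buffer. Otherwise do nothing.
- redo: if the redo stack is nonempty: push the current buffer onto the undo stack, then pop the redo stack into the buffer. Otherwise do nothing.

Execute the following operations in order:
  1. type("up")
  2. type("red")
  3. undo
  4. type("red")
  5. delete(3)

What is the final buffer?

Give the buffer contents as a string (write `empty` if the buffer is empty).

Answer: up

Derivation:
After op 1 (type): buf='up' undo_depth=1 redo_depth=0
After op 2 (type): buf='upred' undo_depth=2 redo_depth=0
After op 3 (undo): buf='up' undo_depth=1 redo_depth=1
After op 4 (type): buf='upred' undo_depth=2 redo_depth=0
After op 5 (delete): buf='up' undo_depth=3 redo_depth=0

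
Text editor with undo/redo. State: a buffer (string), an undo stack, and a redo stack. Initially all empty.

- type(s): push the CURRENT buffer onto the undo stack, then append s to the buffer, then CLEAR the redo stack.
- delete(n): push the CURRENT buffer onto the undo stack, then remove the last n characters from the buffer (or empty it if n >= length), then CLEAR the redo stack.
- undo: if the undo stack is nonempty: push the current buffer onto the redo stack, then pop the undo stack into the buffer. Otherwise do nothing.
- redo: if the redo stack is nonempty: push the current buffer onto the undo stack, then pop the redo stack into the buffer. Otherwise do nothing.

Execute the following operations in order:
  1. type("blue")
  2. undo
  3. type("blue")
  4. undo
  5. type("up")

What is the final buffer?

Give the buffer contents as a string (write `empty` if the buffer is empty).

After op 1 (type): buf='blue' undo_depth=1 redo_depth=0
After op 2 (undo): buf='(empty)' undo_depth=0 redo_depth=1
After op 3 (type): buf='blue' undo_depth=1 redo_depth=0
After op 4 (undo): buf='(empty)' undo_depth=0 redo_depth=1
After op 5 (type): buf='up' undo_depth=1 redo_depth=0

Answer: up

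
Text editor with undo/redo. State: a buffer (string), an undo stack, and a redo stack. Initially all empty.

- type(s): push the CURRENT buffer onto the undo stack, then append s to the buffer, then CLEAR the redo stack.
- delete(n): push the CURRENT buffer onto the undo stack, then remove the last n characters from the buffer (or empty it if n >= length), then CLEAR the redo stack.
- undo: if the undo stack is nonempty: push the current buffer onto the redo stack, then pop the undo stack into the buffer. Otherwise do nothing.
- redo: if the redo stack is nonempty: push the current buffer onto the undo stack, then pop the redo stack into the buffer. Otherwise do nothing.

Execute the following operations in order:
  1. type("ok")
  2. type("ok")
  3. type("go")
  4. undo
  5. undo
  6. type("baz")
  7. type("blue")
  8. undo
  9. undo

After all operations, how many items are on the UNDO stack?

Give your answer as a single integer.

Answer: 1

Derivation:
After op 1 (type): buf='ok' undo_depth=1 redo_depth=0
After op 2 (type): buf='okok' undo_depth=2 redo_depth=0
After op 3 (type): buf='okokgo' undo_depth=3 redo_depth=0
After op 4 (undo): buf='okok' undo_depth=2 redo_depth=1
After op 5 (undo): buf='ok' undo_depth=1 redo_depth=2
After op 6 (type): buf='okbaz' undo_depth=2 redo_depth=0
After op 7 (type): buf='okbazblue' undo_depth=3 redo_depth=0
After op 8 (undo): buf='okbaz' undo_depth=2 redo_depth=1
After op 9 (undo): buf='ok' undo_depth=1 redo_depth=2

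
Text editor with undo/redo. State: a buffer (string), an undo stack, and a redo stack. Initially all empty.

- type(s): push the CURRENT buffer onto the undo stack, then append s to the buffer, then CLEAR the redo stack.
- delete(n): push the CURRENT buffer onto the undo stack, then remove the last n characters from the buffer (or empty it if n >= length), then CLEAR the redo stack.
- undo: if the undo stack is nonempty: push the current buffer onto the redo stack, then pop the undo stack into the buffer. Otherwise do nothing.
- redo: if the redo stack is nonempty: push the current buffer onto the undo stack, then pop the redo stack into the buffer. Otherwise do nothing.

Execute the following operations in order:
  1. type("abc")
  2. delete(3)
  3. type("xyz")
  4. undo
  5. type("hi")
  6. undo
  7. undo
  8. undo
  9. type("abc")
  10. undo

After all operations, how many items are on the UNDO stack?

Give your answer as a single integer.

Answer: 0

Derivation:
After op 1 (type): buf='abc' undo_depth=1 redo_depth=0
After op 2 (delete): buf='(empty)' undo_depth=2 redo_depth=0
After op 3 (type): buf='xyz' undo_depth=3 redo_depth=0
After op 4 (undo): buf='(empty)' undo_depth=2 redo_depth=1
After op 5 (type): buf='hi' undo_depth=3 redo_depth=0
After op 6 (undo): buf='(empty)' undo_depth=2 redo_depth=1
After op 7 (undo): buf='abc' undo_depth=1 redo_depth=2
After op 8 (undo): buf='(empty)' undo_depth=0 redo_depth=3
After op 9 (type): buf='abc' undo_depth=1 redo_depth=0
After op 10 (undo): buf='(empty)' undo_depth=0 redo_depth=1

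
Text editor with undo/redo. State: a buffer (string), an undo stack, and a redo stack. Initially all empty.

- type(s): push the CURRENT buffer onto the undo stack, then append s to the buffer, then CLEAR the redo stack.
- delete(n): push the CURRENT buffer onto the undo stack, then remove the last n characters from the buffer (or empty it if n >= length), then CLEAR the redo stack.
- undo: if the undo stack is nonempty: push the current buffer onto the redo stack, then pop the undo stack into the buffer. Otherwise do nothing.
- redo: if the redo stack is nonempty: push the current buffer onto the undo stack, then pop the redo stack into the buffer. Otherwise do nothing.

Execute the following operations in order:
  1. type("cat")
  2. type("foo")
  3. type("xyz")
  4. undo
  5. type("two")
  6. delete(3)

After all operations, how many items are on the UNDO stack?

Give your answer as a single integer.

After op 1 (type): buf='cat' undo_depth=1 redo_depth=0
After op 2 (type): buf='catfoo' undo_depth=2 redo_depth=0
After op 3 (type): buf='catfooxyz' undo_depth=3 redo_depth=0
After op 4 (undo): buf='catfoo' undo_depth=2 redo_depth=1
After op 5 (type): buf='catfootwo' undo_depth=3 redo_depth=0
After op 6 (delete): buf='catfoo' undo_depth=4 redo_depth=0

Answer: 4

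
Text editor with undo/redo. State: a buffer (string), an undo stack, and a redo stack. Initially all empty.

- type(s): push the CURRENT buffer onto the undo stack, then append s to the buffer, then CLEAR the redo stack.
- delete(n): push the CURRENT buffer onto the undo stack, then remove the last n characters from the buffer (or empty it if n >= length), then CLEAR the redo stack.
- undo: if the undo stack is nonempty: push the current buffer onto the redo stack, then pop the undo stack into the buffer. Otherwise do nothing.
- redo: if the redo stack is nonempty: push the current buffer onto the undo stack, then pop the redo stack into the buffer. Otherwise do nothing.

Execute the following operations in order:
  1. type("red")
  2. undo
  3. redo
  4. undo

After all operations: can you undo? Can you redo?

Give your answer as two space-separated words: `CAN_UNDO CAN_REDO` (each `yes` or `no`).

Answer: no yes

Derivation:
After op 1 (type): buf='red' undo_depth=1 redo_depth=0
After op 2 (undo): buf='(empty)' undo_depth=0 redo_depth=1
After op 3 (redo): buf='red' undo_depth=1 redo_depth=0
After op 4 (undo): buf='(empty)' undo_depth=0 redo_depth=1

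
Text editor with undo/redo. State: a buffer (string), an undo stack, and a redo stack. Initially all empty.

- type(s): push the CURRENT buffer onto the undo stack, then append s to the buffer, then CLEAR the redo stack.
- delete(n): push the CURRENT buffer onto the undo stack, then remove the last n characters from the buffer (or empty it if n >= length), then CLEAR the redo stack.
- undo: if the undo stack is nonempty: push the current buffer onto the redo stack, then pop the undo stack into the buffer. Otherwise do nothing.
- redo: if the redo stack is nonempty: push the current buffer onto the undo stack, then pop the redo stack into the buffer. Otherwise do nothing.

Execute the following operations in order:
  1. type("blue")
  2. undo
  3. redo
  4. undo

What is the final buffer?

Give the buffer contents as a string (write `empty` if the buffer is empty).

After op 1 (type): buf='blue' undo_depth=1 redo_depth=0
After op 2 (undo): buf='(empty)' undo_depth=0 redo_depth=1
After op 3 (redo): buf='blue' undo_depth=1 redo_depth=0
After op 4 (undo): buf='(empty)' undo_depth=0 redo_depth=1

Answer: empty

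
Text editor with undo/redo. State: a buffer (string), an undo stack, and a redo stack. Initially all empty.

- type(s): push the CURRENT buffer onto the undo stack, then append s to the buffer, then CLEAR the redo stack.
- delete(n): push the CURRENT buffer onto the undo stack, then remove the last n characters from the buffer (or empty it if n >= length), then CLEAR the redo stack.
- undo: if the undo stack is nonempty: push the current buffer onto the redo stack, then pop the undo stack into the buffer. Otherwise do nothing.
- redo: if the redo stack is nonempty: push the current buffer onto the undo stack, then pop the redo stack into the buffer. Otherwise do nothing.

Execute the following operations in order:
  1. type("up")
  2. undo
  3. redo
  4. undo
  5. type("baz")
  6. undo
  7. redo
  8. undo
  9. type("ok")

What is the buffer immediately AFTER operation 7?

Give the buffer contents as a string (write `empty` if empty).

Answer: baz

Derivation:
After op 1 (type): buf='up' undo_depth=1 redo_depth=0
After op 2 (undo): buf='(empty)' undo_depth=0 redo_depth=1
After op 3 (redo): buf='up' undo_depth=1 redo_depth=0
After op 4 (undo): buf='(empty)' undo_depth=0 redo_depth=1
After op 5 (type): buf='baz' undo_depth=1 redo_depth=0
After op 6 (undo): buf='(empty)' undo_depth=0 redo_depth=1
After op 7 (redo): buf='baz' undo_depth=1 redo_depth=0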